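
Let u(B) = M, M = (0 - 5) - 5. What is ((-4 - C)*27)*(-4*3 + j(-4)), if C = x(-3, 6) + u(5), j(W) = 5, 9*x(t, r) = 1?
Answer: -1113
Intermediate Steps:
x(t, r) = ⅑ (x(t, r) = (⅑)*1 = ⅑)
M = -10 (M = -5 - 5 = -10)
u(B) = -10
C = -89/9 (C = ⅑ - 10 = -89/9 ≈ -9.8889)
((-4 - C)*27)*(-4*3 + j(-4)) = ((-4 - 1*(-89/9))*27)*(-4*3 + 5) = ((-4 + 89/9)*27)*(-12 + 5) = ((53/9)*27)*(-7) = 159*(-7) = -1113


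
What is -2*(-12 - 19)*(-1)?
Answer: -62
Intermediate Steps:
-2*(-12 - 19)*(-1) = -2*(-31)*(-1) = 62*(-1) = -62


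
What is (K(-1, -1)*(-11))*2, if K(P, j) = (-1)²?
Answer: -22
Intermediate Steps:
K(P, j) = 1
(K(-1, -1)*(-11))*2 = (1*(-11))*2 = -11*2 = -22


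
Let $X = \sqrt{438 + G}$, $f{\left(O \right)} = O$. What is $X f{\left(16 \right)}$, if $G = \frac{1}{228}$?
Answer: $\frac{8 \sqrt{5692305}}{57} \approx 334.86$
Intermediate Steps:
$G = \frac{1}{228} \approx 0.004386$
$X = \frac{\sqrt{5692305}}{114}$ ($X = \sqrt{438 + \frac{1}{228}} = \sqrt{\frac{99865}{228}} = \frac{\sqrt{5692305}}{114} \approx 20.929$)
$X f{\left(16 \right)} = \frac{\sqrt{5692305}}{114} \cdot 16 = \frac{8 \sqrt{5692305}}{57}$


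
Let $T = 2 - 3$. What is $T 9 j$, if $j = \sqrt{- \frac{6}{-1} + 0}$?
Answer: $- 9 \sqrt{6} \approx -22.045$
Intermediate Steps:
$j = \sqrt{6}$ ($j = \sqrt{\left(-6\right) \left(-1\right) + 0} = \sqrt{6 + 0} = \sqrt{6} \approx 2.4495$)
$T = -1$
$T 9 j = \left(-1\right) 9 \sqrt{6} = - 9 \sqrt{6}$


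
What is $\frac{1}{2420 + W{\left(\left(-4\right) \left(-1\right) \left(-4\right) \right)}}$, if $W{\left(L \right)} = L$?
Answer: $\frac{1}{2404} \approx 0.00041597$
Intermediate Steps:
$\frac{1}{2420 + W{\left(\left(-4\right) \left(-1\right) \left(-4\right) \right)}} = \frac{1}{2420 + \left(-4\right) \left(-1\right) \left(-4\right)} = \frac{1}{2420 + 4 \left(-4\right)} = \frac{1}{2420 - 16} = \frac{1}{2404}$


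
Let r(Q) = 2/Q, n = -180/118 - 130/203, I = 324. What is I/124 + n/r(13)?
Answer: -4256773/371287 ≈ -11.465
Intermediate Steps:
n = -25940/11977 (n = -180*1/118 - 130*1/203 = -90/59 - 130/203 = -25940/11977 ≈ -2.1658)
I/124 + n/r(13) = 324/124 - 25940/(11977*(2/13)) = 324*(1/124) - 25940/(11977*(2*(1/13))) = 81/31 - 25940/(11977*2/13) = 81/31 - 25940/11977*13/2 = 81/31 - 168610/11977 = -4256773/371287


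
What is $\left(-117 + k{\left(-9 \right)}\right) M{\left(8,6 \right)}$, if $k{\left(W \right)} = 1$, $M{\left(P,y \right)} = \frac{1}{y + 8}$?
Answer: $- \frac{58}{7} \approx -8.2857$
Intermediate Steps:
$M{\left(P,y \right)} = \frac{1}{8 + y}$
$\left(-117 + k{\left(-9 \right)}\right) M{\left(8,6 \right)} = \frac{-117 + 1}{8 + 6} = - \frac{116}{14} = \left(-116\right) \frac{1}{14} = - \frac{58}{7}$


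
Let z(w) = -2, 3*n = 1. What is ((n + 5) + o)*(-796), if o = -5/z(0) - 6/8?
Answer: -16915/3 ≈ -5638.3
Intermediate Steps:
n = ⅓ (n = (⅓)*1 = ⅓ ≈ 0.33333)
o = 7/4 (o = -5/(-2) - 6/8 = -5*(-½) - 6*⅛ = 5/2 - ¾ = 7/4 ≈ 1.7500)
((n + 5) + o)*(-796) = ((⅓ + 5) + 7/4)*(-796) = (16/3 + 7/4)*(-796) = (85/12)*(-796) = -16915/3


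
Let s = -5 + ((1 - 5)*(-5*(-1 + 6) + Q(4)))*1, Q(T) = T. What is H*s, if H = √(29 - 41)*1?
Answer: 158*I*√3 ≈ 273.66*I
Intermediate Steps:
s = 79 (s = -5 + ((1 - 5)*(-5*(-1 + 6) + 4))*1 = -5 - 4*(-5*5 + 4)*1 = -5 - 4*(-25 + 4)*1 = -5 - 4*(-21)*1 = -5 + 84*1 = -5 + 84 = 79)
H = 2*I*√3 (H = √(-12)*1 = (2*I*√3)*1 = 2*I*√3 ≈ 3.4641*I)
H*s = (2*I*√3)*79 = 158*I*√3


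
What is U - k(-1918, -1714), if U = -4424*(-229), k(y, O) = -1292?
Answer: 1014388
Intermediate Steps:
U = 1013096
U - k(-1918, -1714) = 1013096 - 1*(-1292) = 1013096 + 1292 = 1014388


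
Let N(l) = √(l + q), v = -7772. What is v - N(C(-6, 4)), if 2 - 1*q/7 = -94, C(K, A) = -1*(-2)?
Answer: -7772 - √674 ≈ -7798.0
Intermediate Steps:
C(K, A) = 2
q = 672 (q = 14 - 7*(-94) = 14 + 658 = 672)
N(l) = √(672 + l) (N(l) = √(l + 672) = √(672 + l))
v - N(C(-6, 4)) = -7772 - √(672 + 2) = -7772 - √674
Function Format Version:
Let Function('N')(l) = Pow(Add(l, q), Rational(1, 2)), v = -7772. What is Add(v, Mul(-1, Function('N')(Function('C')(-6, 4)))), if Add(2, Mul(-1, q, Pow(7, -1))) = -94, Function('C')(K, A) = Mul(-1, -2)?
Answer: Add(-7772, Mul(-1, Pow(674, Rational(1, 2)))) ≈ -7798.0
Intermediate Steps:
Function('C')(K, A) = 2
q = 672 (q = Add(14, Mul(-7, -94)) = Add(14, 658) = 672)
Function('N')(l) = Pow(Add(672, l), Rational(1, 2)) (Function('N')(l) = Pow(Add(l, 672), Rational(1, 2)) = Pow(Add(672, l), Rational(1, 2)))
Add(v, Mul(-1, Function('N')(Function('C')(-6, 4)))) = Add(-7772, Mul(-1, Pow(Add(672, 2), Rational(1, 2)))) = Add(-7772, Mul(-1, Pow(674, Rational(1, 2))))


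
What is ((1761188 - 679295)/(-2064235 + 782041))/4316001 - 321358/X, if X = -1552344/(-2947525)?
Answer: -145606039557313441060097/238627638577076076 ≈ -6.1018e+5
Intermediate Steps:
X = 1552344/2947525 (X = -1552344*(-1/2947525) = 1552344/2947525 ≈ 0.52666)
((1761188 - 679295)/(-2064235 + 782041))/4316001 - 321358/X = ((1761188 - 679295)/(-2064235 + 782041))/4316001 - 321358/1552344/2947525 = (1081893/(-1282194))*(1/4316001) - 321358*2947525/1552344 = (1081893*(-1/1282194))*(1/4316001) - 473605369475/776172 = -360631/427398*1/4316001 - 473605369475/776172 = -360631/1844650195398 - 473605369475/776172 = -145606039557313441060097/238627638577076076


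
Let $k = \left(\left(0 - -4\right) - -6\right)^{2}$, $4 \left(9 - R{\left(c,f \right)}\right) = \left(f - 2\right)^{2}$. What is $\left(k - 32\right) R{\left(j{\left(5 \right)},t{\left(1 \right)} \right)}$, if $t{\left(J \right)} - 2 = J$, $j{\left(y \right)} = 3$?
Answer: $595$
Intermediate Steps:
$t{\left(J \right)} = 2 + J$
$R{\left(c,f \right)} = 9 - \frac{\left(-2 + f\right)^{2}}{4}$ ($R{\left(c,f \right)} = 9 - \frac{\left(f - 2\right)^{2}}{4} = 9 - \frac{\left(-2 + f\right)^{2}}{4}$)
$k = 100$ ($k = \left(\left(0 + 4\right) + 6\right)^{2} = \left(4 + 6\right)^{2} = 10^{2} = 100$)
$\left(k - 32\right) R{\left(j{\left(5 \right)},t{\left(1 \right)} \right)} = \left(100 - 32\right) \left(9 - \frac{\left(-2 + \left(2 + 1\right)\right)^{2}}{4}\right) = 68 \left(9 - \frac{\left(-2 + 3\right)^{2}}{4}\right) = 68 \left(9 - \frac{1^{2}}{4}\right) = 68 \left(9 - \frac{1}{4}\right) = 68 \cdot \frac{35}{4} = 595$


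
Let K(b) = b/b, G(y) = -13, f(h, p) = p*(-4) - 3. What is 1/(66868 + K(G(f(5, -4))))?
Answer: 1/66869 ≈ 1.4955e-5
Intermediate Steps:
f(h, p) = -3 - 4*p (f(h, p) = -4*p - 3 = -3 - 4*p)
K(b) = 1
1/(66868 + K(G(f(5, -4)))) = 1/(66868 + 1) = 1/66869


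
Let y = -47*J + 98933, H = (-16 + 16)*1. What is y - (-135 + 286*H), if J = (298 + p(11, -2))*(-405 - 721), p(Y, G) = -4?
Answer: 15658136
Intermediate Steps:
H = 0 (H = 0*1 = 0)
J = -331044 (J = (298 - 4)*(-405 - 721) = 294*(-1126) = -331044)
y = 15658001 (y = -47*(-331044) + 98933 = 15559068 + 98933 = 15658001)
y - (-135 + 286*H) = 15658001 - (-135 + 286*0) = 15658001 - (-135 + 0) = 15658001 - 1*(-135) = 15658001 + 135 = 15658136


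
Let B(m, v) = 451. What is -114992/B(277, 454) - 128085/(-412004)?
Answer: -47319397633/185813804 ≈ -254.66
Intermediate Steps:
-114992/B(277, 454) - 128085/(-412004) = -114992/451 - 128085/(-412004) = -114992*1/451 - 128085*(-1/412004) = -114992/451 + 128085/412004 = -47319397633/185813804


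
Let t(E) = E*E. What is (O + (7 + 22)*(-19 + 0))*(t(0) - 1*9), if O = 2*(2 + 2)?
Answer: 4887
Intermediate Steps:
O = 8 (O = 2*4 = 8)
t(E) = E²
(O + (7 + 22)*(-19 + 0))*(t(0) - 1*9) = (8 + (7 + 22)*(-19 + 0))*(0² - 1*9) = (8 + 29*(-19))*(0 - 9) = (8 - 551)*(-9) = -543*(-9) = 4887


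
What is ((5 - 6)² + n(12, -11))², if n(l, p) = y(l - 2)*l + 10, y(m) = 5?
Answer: 5041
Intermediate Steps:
n(l, p) = 10 + 5*l (n(l, p) = 5*l + 10 = 10 + 5*l)
((5 - 6)² + n(12, -11))² = ((5 - 6)² + (10 + 5*12))² = ((-1)² + (10 + 60))² = (1 + 70)² = 71² = 5041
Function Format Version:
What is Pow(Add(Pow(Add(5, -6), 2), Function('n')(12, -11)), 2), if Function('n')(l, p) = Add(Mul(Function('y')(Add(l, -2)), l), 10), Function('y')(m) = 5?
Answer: 5041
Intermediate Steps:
Function('n')(l, p) = Add(10, Mul(5, l)) (Function('n')(l, p) = Add(Mul(5, l), 10) = Add(10, Mul(5, l)))
Pow(Add(Pow(Add(5, -6), 2), Function('n')(12, -11)), 2) = Pow(Add(Pow(Add(5, -6), 2), Add(10, Mul(5, 12))), 2) = Pow(Add(Pow(-1, 2), Add(10, 60)), 2) = Pow(Add(1, 70), 2) = Pow(71, 2) = 5041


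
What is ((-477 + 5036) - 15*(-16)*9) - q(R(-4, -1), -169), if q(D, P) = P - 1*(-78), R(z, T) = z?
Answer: 6810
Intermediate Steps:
q(D, P) = 78 + P (q(D, P) = P + 78 = 78 + P)
((-477 + 5036) - 15*(-16)*9) - q(R(-4, -1), -169) = ((-477 + 5036) - 15*(-16)*9) - (78 - 169) = (4559 + 240*9) - 1*(-91) = (4559 + 2160) + 91 = 6719 + 91 = 6810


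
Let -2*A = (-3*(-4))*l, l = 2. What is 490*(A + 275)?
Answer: 128870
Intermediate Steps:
A = -12 (A = -(-3*(-4))*2/2 = -6*2 = -½*24 = -12)
490*(A + 275) = 490*(-12 + 275) = 490*263 = 128870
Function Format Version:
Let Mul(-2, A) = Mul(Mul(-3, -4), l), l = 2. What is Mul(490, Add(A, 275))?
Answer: 128870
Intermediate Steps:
A = -12 (A = Mul(Rational(-1, 2), Mul(Mul(-3, -4), 2)) = Mul(Rational(-1, 2), Mul(12, 2)) = Mul(Rational(-1, 2), 24) = -12)
Mul(490, Add(A, 275)) = Mul(490, Add(-12, 275)) = Mul(490, 263) = 128870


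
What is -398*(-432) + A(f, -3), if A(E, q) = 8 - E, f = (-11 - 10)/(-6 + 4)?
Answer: 343867/2 ≈ 1.7193e+5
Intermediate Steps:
f = 21/2 (f = -21/(-2) = -21*(-½) = 21/2 ≈ 10.500)
-398*(-432) + A(f, -3) = -398*(-432) + (8 - 1*21/2) = 171936 + (8 - 21/2) = 171936 - 5/2 = 343867/2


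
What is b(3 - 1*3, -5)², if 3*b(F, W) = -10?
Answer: 100/9 ≈ 11.111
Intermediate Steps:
b(F, W) = -10/3 (b(F, W) = (⅓)*(-10) = -10/3)
b(3 - 1*3, -5)² = (-10/3)² = 100/9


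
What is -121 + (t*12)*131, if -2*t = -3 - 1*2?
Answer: 3809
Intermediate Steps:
t = 5/2 (t = -(-3 - 1*2)/2 = -(-3 - 2)/2 = -1/2*(-5) = 5/2 ≈ 2.5000)
-121 + (t*12)*131 = -121 + ((5/2)*12)*131 = -121 + 30*131 = -121 + 3930 = 3809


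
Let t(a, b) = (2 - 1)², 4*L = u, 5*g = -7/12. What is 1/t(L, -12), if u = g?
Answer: 1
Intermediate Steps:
g = -7/60 (g = (-7/12)/5 = (-7*1/12)/5 = (⅕)*(-7/12) = -7/60 ≈ -0.11667)
u = -7/60 ≈ -0.11667
L = -7/240 (L = (¼)*(-7/60) = -7/240 ≈ -0.029167)
t(a, b) = 1 (t(a, b) = 1² = 1)
1/t(L, -12) = 1/1 = 1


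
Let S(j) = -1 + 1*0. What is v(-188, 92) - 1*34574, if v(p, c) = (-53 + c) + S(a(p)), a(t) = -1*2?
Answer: -34536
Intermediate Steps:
a(t) = -2
S(j) = -1 (S(j) = -1 + 0 = -1)
v(p, c) = -54 + c (v(p, c) = (-53 + c) - 1 = -54 + c)
v(-188, 92) - 1*34574 = (-54 + 92) - 1*34574 = 38 - 34574 = -34536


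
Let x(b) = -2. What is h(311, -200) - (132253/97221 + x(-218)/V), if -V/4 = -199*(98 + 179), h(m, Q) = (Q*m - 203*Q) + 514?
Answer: -226019101420493/10718226366 ≈ -21087.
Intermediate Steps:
h(m, Q) = 514 - 203*Q + Q*m (h(m, Q) = (-203*Q + Q*m) + 514 = 514 - 203*Q + Q*m)
V = 220492 (V = -(-796)*(98 + 179) = -(-796)*277 = -4*(-55123) = 220492)
h(311, -200) - (132253/97221 + x(-218)/V) = (514 - 203*(-200) - 200*311) - (132253/97221 - 2/220492) = (514 + 40600 - 62200) - (132253*(1/97221) - 2*1/220492) = -21086 - (132253/97221 - 1/110246) = -21086 - 1*14580267017/10718226366 = -21086 - 14580267017/10718226366 = -226019101420493/10718226366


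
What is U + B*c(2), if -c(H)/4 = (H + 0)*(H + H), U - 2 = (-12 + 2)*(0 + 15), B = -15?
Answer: 332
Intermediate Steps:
U = -148 (U = 2 + (-12 + 2)*(0 + 15) = 2 - 10*15 = 2 - 150 = -148)
c(H) = -8*H² (c(H) = -4*(H + 0)*(H + H) = -4*H*2*H = -8*H²)
U + B*c(2) = -148 - (-120)*2² = -148 - (-120)*4 = -148 - 15*(-32) = -148 + 480 = 332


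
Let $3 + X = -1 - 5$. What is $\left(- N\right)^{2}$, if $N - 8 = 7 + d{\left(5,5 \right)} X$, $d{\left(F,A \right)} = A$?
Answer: $900$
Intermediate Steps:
$X = -9$ ($X = -3 - 6 = -9$)
$N = -30$ ($N = 8 + \left(7 + 5 \left(-9\right)\right) = 8 + \left(7 - 45\right) = 8 - 38 = -30$)
$\left(- N\right)^{2} = \left(\left(-1\right) \left(-30\right)\right)^{2} = 30^{2} = 900$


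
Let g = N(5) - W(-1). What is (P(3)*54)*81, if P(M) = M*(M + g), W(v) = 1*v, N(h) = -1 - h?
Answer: -26244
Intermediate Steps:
W(v) = v
g = -5 (g = (-1 - 1*5) - 1*(-1) = (-1 - 5) + 1 = -6 + 1 = -5)
P(M) = M*(-5 + M) (P(M) = M*(M - 5) = M*(-5 + M))
(P(3)*54)*81 = ((3*(-5 + 3))*54)*81 = ((3*(-2))*54)*81 = -6*54*81 = -324*81 = -26244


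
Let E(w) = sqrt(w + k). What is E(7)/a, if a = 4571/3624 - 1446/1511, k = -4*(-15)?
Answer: 5475864*sqrt(67)/1666477 ≈ 26.896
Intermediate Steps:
k = 60
a = 1666477/5475864 (a = 4571*(1/3624) - 1446*1/1511 = 4571/3624 - 1446/1511 = 1666477/5475864 ≈ 0.30433)
E(w) = sqrt(60 + w) (E(w) = sqrt(w + 60) = sqrt(60 + w))
E(7)/a = sqrt(60 + 7)/(1666477/5475864) = sqrt(67)*(5475864/1666477) = 5475864*sqrt(67)/1666477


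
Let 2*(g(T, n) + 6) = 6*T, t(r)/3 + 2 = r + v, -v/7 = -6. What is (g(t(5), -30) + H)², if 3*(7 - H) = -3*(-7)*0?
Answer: 164836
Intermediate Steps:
v = 42 (v = -7*(-6) = 42)
t(r) = 120 + 3*r (t(r) = -6 + 3*(r + 42) = -6 + 3*(42 + r) = -6 + (126 + 3*r) = 120 + 3*r)
g(T, n) = -6 + 3*T (g(T, n) = -6 + (6*T)/2 = -6 + 3*T)
H = 7 (H = 7 - (-3*(-7))*0/3 = 7 - 7*0 = 7 - ⅓*0 = 7 + 0 = 7)
(g(t(5), -30) + H)² = ((-6 + 3*(120 + 3*5)) + 7)² = ((-6 + 3*(120 + 15)) + 7)² = ((-6 + 3*135) + 7)² = ((-6 + 405) + 7)² = (399 + 7)² = 406² = 164836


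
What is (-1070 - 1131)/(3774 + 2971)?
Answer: -31/95 ≈ -0.32632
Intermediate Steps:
(-1070 - 1131)/(3774 + 2971) = -2201/6745 = -2201*1/6745 = -31/95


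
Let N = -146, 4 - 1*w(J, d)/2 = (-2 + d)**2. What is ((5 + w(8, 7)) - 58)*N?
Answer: 13870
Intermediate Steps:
w(J, d) = 8 - 2*(-2 + d)**2
((5 + w(8, 7)) - 58)*N = ((5 + 2*7*(4 - 1*7)) - 58)*(-146) = ((5 + 2*7*(4 - 7)) - 58)*(-146) = ((5 + 2*7*(-3)) - 58)*(-146) = ((5 - 42) - 58)*(-146) = (-37 - 58)*(-146) = -95*(-146) = 13870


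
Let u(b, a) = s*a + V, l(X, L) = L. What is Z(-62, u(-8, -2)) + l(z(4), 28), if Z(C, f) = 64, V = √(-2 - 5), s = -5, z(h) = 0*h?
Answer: 92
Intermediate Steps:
z(h) = 0
V = I*√7 (V = √(-7) = I*√7 ≈ 2.6458*I)
u(b, a) = -5*a + I*√7
Z(-62, u(-8, -2)) + l(z(4), 28) = 64 + 28 = 92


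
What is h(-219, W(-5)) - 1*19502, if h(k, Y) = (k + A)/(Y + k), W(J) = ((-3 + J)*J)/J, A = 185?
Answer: -4426920/227 ≈ -19502.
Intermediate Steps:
W(J) = -3 + J (W(J) = (J*(-3 + J))/J = -3 + J)
h(k, Y) = (185 + k)/(Y + k) (h(k, Y) = (k + 185)/(Y + k) = (185 + k)/(Y + k))
h(-219, W(-5)) - 1*19502 = (185 - 219)/((-3 - 5) - 219) - 1*19502 = -34/(-8 - 219) - 19502 = -34/(-227) - 19502 = -1/227*(-34) - 19502 = 34/227 - 19502 = -4426920/227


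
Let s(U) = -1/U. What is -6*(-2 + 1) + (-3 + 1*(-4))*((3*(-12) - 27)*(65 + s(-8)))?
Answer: 229809/8 ≈ 28726.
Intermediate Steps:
-6*(-2 + 1) + (-3 + 1*(-4))*((3*(-12) - 27)*(65 + s(-8))) = -6*(-2 + 1) + (-3 + 1*(-4))*((3*(-12) - 27)*(65 - 1/(-8))) = -6*(-1) + (-3 - 4)*((-36 - 27)*(65 - 1*(-1/8))) = 6 - (-441)*(65 + 1/8) = 6 - (-441)*521/8 = 6 - 7*(-32823/8) = 6 + 229761/8 = 229809/8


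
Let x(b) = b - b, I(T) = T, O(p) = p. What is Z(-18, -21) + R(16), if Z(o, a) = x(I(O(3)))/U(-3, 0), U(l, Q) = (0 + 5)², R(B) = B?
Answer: 16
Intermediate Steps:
U(l, Q) = 25 (U(l, Q) = 5² = 25)
x(b) = 0
Z(o, a) = 0 (Z(o, a) = 0/25 = 0*(1/25) = 0)
Z(-18, -21) + R(16) = 0 + 16 = 16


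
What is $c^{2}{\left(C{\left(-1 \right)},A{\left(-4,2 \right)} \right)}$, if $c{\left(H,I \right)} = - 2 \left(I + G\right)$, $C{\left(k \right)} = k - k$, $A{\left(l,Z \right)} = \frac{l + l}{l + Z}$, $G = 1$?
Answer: $100$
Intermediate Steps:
$A{\left(l,Z \right)} = \frac{2 l}{Z + l}$
$C{\left(k \right)} = 0$
$c{\left(H,I \right)} = -2 - 2 I$ ($c{\left(H,I \right)} = - 2 \left(I + 1\right) = - 2 \left(1 + I\right) = -2 - 2 I$)
$c^{2}{\left(C{\left(-1 \right)},A{\left(-4,2 \right)} \right)} = \left(-2 - 2 \cdot 2 \left(-4\right) \frac{1}{2 - 4}\right)^{2} = \left(-2 - 2 \cdot 2 \left(-4\right) \frac{1}{-2}\right)^{2} = \left(-2 - 2 \cdot 2 \left(-4\right) \left(- \frac{1}{2}\right)\right)^{2} = \left(-2 - 8\right)^{2} = \left(-10\right)^{2} = 100$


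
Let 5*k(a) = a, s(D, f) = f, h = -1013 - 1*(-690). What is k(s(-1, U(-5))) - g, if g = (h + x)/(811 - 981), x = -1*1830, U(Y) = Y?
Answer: -2323/170 ≈ -13.665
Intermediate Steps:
h = -323 (h = -1013 + 690 = -323)
k(a) = a/5
x = -1830
g = 2153/170 (g = (-323 - 1830)/(811 - 981) = -2153/(-170) = -2153*(-1/170) = 2153/170 ≈ 12.665)
k(s(-1, U(-5))) - g = (1/5)*(-5) - 1*2153/170 = -1 - 2153/170 = -2323/170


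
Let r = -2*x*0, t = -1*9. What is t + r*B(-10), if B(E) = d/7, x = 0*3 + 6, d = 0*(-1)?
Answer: -9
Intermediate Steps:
d = 0
x = 6 (x = 0 + 6 = 6)
B(E) = 0 (B(E) = 0/7 = 0*(⅐) = 0)
t = -9
r = 0 (r = -2*6*0 = -12*0 = 0)
t + r*B(-10) = -9 + 0*0 = -9 + 0 = -9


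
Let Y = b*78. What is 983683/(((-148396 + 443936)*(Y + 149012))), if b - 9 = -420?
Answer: 983683/34564585160 ≈ 2.8459e-5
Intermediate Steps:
b = -411 (b = 9 - 420 = -411)
Y = -32058 (Y = -411*78 = -32058)
983683/(((-148396 + 443936)*(Y + 149012))) = 983683/(((-148396 + 443936)*(-32058 + 149012))) = 983683/((295540*116954)) = 983683/34564585160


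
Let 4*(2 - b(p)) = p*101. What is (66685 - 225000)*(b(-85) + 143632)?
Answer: -92316801115/4 ≈ -2.3079e+10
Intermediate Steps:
b(p) = 2 - 101*p/4 (b(p) = 2 - p*101/4 = 2 - 101*p/4)
(66685 - 225000)*(b(-85) + 143632) = (66685 - 225000)*((2 - 101/4*(-85)) + 143632) = -158315*((2 + 8585/4) + 143632) = -158315*(8593/4 + 143632) = -158315*583121/4 = -92316801115/4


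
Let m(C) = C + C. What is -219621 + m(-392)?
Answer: -220405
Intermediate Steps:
m(C) = 2*C
-219621 + m(-392) = -219621 + 2*(-392) = -219621 - 784 = -220405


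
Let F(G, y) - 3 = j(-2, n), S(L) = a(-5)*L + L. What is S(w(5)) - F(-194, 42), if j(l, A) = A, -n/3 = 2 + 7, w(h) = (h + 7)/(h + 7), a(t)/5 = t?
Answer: 0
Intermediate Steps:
a(t) = 5*t
w(h) = 1 (w(h) = (7 + h)/(7 + h) = 1)
n = -27 (n = -3*(2 + 7) = -3*9 = -27)
S(L) = -24*L (S(L) = (5*(-5))*L + L = -25*L + L = -24*L)
F(G, y) = -24 (F(G, y) = 3 - 27 = -24)
S(w(5)) - F(-194, 42) = -24*1 - 1*(-24) = -24 + 24 = 0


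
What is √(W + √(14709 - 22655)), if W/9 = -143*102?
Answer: √(-131274 + I*√7946) ≈ 0.123 + 362.32*I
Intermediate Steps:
W = -131274 (W = 9*(-143*102) = 9*(-14586) = -131274)
√(W + √(14709 - 22655)) = √(-131274 + √(14709 - 22655)) = √(-131274 + √(-7946)) = √(-131274 + I*√7946)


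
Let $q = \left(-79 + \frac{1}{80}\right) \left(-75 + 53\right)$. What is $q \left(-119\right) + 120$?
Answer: $- \frac{8266771}{40} \approx -2.0667 \cdot 10^{5}$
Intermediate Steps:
$q = \frac{69509}{40}$ ($q = \left(-79 + \frac{1}{80}\right) \left(-22\right) = \left(- \frac{6319}{80}\right) \left(-22\right) = \frac{69509}{40} \approx 1737.7$)
$q \left(-119\right) + 120 = \frac{69509}{40} \left(-119\right) + 120 = - \frac{8271571}{40} + 120 = - \frac{8266771}{40}$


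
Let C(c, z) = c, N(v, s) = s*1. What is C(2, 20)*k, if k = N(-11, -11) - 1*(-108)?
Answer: 194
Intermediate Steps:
N(v, s) = s
k = 97 (k = -11 - 1*(-108) = -11 + 108 = 97)
C(2, 20)*k = 2*97 = 194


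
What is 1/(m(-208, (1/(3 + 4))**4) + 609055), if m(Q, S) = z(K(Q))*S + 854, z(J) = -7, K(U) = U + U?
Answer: 343/209198786 ≈ 1.6396e-6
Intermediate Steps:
K(U) = 2*U
m(Q, S) = 854 - 7*S (m(Q, S) = -7*S + 854 = 854 - 7*S)
1/(m(-208, (1/(3 + 4))**4) + 609055) = 1/((854 - 7/(3 + 4)**4) + 609055) = 1/((854 - 7*(1/7)**4) + 609055) = 1/((854 - 7*1/2401) + 609055) = 1/((854 - 1/343) + 609055) = 1/(292921/343 + 609055) = 1/(209198786/343) = 343/209198786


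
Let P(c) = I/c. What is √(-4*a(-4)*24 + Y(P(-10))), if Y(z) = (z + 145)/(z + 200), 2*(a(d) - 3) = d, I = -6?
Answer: 2*I*√23961670/1003 ≈ 9.7608*I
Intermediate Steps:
P(c) = -6/c
a(d) = 3 + d/2
Y(z) = (145 + z)/(200 + z)
√(-4*a(-4)*24 + Y(P(-10))) = √(-4*(3 + (½)*(-4))*24 + (145 - 6/(-10))/(200 - 6/(-10))) = √(-4*(3 - 2)*24 + (145 - 6*(-⅒))/(200 - 6*(-⅒))) = √(-4*1*24 + (145 + ⅗)/(200 + ⅗)) = √(-4*24 + (728/5)/(1003/5)) = √(-96 + (5/1003)*(728/5)) = √(-96 + 728/1003) = √(-95560/1003) = 2*I*√23961670/1003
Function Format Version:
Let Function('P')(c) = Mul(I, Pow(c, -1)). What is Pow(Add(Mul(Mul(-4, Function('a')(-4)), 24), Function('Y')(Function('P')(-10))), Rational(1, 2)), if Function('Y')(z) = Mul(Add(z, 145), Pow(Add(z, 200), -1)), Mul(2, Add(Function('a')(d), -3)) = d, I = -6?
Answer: Mul(Rational(2, 1003), I, Pow(23961670, Rational(1, 2))) ≈ Mul(9.7608, I)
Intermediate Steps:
Function('P')(c) = Mul(-6, Pow(c, -1))
Function('a')(d) = Add(3, Mul(Rational(1, 2), d))
Function('Y')(z) = Mul(Pow(Add(200, z), -1), Add(145, z)) (Function('Y')(z) = Mul(Add(145, z), Pow(Add(200, z), -1)) = Mul(Pow(Add(200, z), -1), Add(145, z)))
Pow(Add(Mul(Mul(-4, Function('a')(-4)), 24), Function('Y')(Function('P')(-10))), Rational(1, 2)) = Pow(Add(Mul(Mul(-4, Add(3, Mul(Rational(1, 2), -4))), 24), Mul(Pow(Add(200, Mul(-6, Pow(-10, -1))), -1), Add(145, Mul(-6, Pow(-10, -1))))), Rational(1, 2)) = Pow(Add(Mul(Mul(-4, Add(3, -2)), 24), Mul(Pow(Add(200, Mul(-6, Rational(-1, 10))), -1), Add(145, Mul(-6, Rational(-1, 10))))), Rational(1, 2)) = Pow(Add(Mul(Mul(-4, 1), 24), Mul(Pow(Add(200, Rational(3, 5)), -1), Add(145, Rational(3, 5)))), Rational(1, 2)) = Pow(Add(Mul(-4, 24), Mul(Pow(Rational(1003, 5), -1), Rational(728, 5))), Rational(1, 2)) = Pow(Add(-96, Mul(Rational(5, 1003), Rational(728, 5))), Rational(1, 2)) = Pow(Add(-96, Rational(728, 1003)), Rational(1, 2)) = Pow(Rational(-95560, 1003), Rational(1, 2)) = Mul(Rational(2, 1003), I, Pow(23961670, Rational(1, 2)))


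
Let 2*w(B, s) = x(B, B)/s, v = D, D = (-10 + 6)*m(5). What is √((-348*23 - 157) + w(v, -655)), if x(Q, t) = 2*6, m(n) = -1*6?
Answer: I*√3501276955/655 ≈ 90.338*I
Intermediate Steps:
m(n) = -6
D = 24 (D = (-10 + 6)*(-6) = -4*(-6) = 24)
x(Q, t) = 12
v = 24
w(B, s) = 6/s (w(B, s) = (12/s)/2 = 6/s)
√((-348*23 - 157) + w(v, -655)) = √((-348*23 - 157) + 6/(-655)) = √((-8004 - 157) + 6*(-1/655)) = √(-8161 - 6/655) = √(-5345461/655) = I*√3501276955/655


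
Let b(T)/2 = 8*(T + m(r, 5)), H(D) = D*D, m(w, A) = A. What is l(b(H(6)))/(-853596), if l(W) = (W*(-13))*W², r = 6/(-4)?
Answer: 917476352/213399 ≈ 4299.3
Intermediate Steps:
r = -3/2 (r = 6*(-¼) = -3/2 ≈ -1.5000)
H(D) = D²
b(T) = 80 + 16*T (b(T) = 2*(8*(T + 5)) = 2*(8*(5 + T)) = 2*(40 + 8*T) = 80 + 16*T)
l(W) = -13*W³ (l(W) = (-13*W)*W² = -13*W³)
l(b(H(6)))/(-853596) = -13*(80 + 16*6²)³/(-853596) = -13*(80 + 16*36)³*(-1/853596) = -13*(80 + 576)³*(-1/853596) = -13*656³*(-1/853596) = -13*282300416*(-1/853596) = -3669905408*(-1/853596) = 917476352/213399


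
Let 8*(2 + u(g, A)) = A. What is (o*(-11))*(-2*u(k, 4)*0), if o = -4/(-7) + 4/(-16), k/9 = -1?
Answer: 0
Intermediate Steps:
k = -9 (k = 9*(-1) = -9)
u(g, A) = -2 + A/8
o = 9/28 (o = -4*(-⅐) + 4*(-1/16) = 4/7 - ¼ = 9/28 ≈ 0.32143)
(o*(-11))*(-2*u(k, 4)*0) = ((9/28)*(-11))*(-2*(-2 + (⅛)*4)*0) = -99*(-2*(-2 + ½))*0/28 = -99*(-2*(-3/2))*0/28 = -297*0/28 = -99/28*0 = 0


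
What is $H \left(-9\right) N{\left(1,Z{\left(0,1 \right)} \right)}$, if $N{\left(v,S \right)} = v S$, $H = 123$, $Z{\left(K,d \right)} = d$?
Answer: $-1107$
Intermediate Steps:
$N{\left(v,S \right)} = S v$
$H \left(-9\right) N{\left(1,Z{\left(0,1 \right)} \right)} = 123 \left(-9\right) 1 \cdot 1 = \left(-1107\right) 1 = -1107$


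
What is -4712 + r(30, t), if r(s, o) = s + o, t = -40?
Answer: -4722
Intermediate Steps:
r(s, o) = o + s
-4712 + r(30, t) = -4712 + (-40 + 30) = -4712 - 10 = -4722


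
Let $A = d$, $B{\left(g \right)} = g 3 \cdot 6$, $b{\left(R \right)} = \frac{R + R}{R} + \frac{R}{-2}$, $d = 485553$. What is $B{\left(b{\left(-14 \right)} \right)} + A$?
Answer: $485715$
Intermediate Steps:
$b{\left(R \right)} = 2 - \frac{R}{2}$ ($b{\left(R \right)} = \frac{2 R}{R} + R \left(- \frac{1}{2}\right) = 2 - \frac{R}{2}$)
$B{\left(g \right)} = 18 g$ ($B{\left(g \right)} = 3 g 6 = 18 g$)
$A = 485553$
$B{\left(b{\left(-14 \right)} \right)} + A = 18 \left(2 - -7\right) + 485553 = 18 \left(2 + 7\right) + 485553 = 18 \cdot 9 + 485553 = 162 + 485553 = 485715$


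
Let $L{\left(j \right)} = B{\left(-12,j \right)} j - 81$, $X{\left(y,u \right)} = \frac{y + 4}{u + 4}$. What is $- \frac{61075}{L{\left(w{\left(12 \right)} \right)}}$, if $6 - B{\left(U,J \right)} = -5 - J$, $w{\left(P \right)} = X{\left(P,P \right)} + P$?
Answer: $- \frac{8725}{33} \approx -264.39$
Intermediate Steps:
$X{\left(y,u \right)} = \frac{4 + y}{4 + u}$
$w{\left(P \right)} = 1 + P$ ($w{\left(P \right)} = \frac{4 + P}{4 + P} + P = 1 + P$)
$B{\left(U,J \right)} = 11 + J$ ($B{\left(U,J \right)} = 6 - \left(-5 - J\right) = 6 + \left(5 + J\right) = 11 + J$)
$L{\left(j \right)} = -81 + j \left(11 + j\right)$ ($L{\left(j \right)} = \left(11 + j\right) j - 81 = j \left(11 + j\right) - 81 = -81 + j \left(11 + j\right)$)
$- \frac{61075}{L{\left(w{\left(12 \right)} \right)}} = - \frac{61075}{-81 + \left(1 + 12\right) \left(11 + \left(1 + 12\right)\right)} = - \frac{61075}{-81 + 13 \left(11 + 13\right)} = - \frac{61075}{-81 + 13 \cdot 24} = - \frac{61075}{-81 + 312} = - \frac{61075}{231} = \left(-61075\right) \frac{1}{231} = - \frac{8725}{33}$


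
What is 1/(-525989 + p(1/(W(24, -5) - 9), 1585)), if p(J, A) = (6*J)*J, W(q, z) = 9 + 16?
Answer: -128/67326589 ≈ -1.9012e-6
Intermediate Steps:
W(q, z) = 25
p(J, A) = 6*J²
1/(-525989 + p(1/(W(24, -5) - 9), 1585)) = 1/(-525989 + 6*(1/(25 - 9))²) = 1/(-525989 + 6*(1/16)²) = 1/(-525989 + 6*(1/256)) = 1/(-525989 + 3/128) = 1/(-67326589/128) = -128/67326589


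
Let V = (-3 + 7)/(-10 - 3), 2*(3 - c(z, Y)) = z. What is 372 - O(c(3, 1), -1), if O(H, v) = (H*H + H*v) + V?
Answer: 19321/52 ≈ 371.56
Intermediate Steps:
c(z, Y) = 3 - z/2
V = -4/13 (V = 4/(-13) = 4*(-1/13) = -4/13 ≈ -0.30769)
O(H, v) = -4/13 + H**2 + H*v (O(H, v) = (H*H + H*v) - 4/13 = (H**2 + H*v) - 4/13 = -4/13 + H**2 + H*v)
372 - O(c(3, 1), -1) = 372 - (-4/13 + (3 - 1/2*3)**2 + (3 - 1/2*3)*(-1)) = 372 - (-4/13 + (3 - 3/2)**2 + (3 - 3/2)*(-1)) = 372 - (-4/13 + (3/2)**2 + (3/2)*(-1)) = 372 - (-4/13 + 9/4 - 3/2) = 372 - 1*23/52 = 372 - 23/52 = 19321/52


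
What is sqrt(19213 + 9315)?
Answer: 4*sqrt(1783) ≈ 168.90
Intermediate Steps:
sqrt(19213 + 9315) = sqrt(28528) = 4*sqrt(1783)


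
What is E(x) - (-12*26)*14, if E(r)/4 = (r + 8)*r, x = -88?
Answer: 32528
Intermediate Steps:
E(r) = 4*r*(8 + r) (E(r) = 4*((r + 8)*r) = 4*((8 + r)*r) = 4*(r*(8 + r)) = 4*r*(8 + r))
E(x) - (-12*26)*14 = 4*(-88)*(8 - 88) - (-12*26)*14 = 4*(-88)*(-80) - (-312)*14 = 28160 - 1*(-4368) = 28160 + 4368 = 32528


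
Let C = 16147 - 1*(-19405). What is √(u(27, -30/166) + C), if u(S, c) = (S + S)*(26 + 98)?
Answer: 2*√10562 ≈ 205.54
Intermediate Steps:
u(S, c) = 248*S (u(S, c) = (2*S)*124 = 248*S)
C = 35552 (C = 16147 + 19405 = 35552)
√(u(27, -30/166) + C) = √(248*27 + 35552) = √(6696 + 35552) = √42248 = 2*√10562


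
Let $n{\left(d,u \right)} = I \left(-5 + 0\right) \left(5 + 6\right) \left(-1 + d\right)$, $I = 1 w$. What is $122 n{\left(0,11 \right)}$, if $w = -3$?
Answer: $-20130$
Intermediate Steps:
$I = -3$ ($I = 1 \left(-3\right) = -3$)
$n{\left(d,u \right)} = -165 + 165 d$ ($n{\left(d,u \right)} = - 3 \left(-5 + 0\right) \left(5 + 6\right) \left(-1 + d\right) = - 3 \left(\left(-5\right) 11\right) \left(-1 + d\right) = \left(-3\right) \left(-55\right) \left(-1 + d\right) = 165 \left(-1 + d\right) = -165 + 165 d$)
$122 n{\left(0,11 \right)} = 122 \left(-165 + 165 \cdot 0\right) = 122 \left(-165 + 0\right) = 122 \left(-165\right) = -20130$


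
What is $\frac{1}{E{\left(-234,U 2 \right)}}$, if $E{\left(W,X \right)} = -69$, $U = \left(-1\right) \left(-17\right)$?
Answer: $- \frac{1}{69} \approx -0.014493$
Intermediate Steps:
$U = 17$
$\frac{1}{E{\left(-234,U 2 \right)}} = \frac{1}{-69} = - \frac{1}{69}$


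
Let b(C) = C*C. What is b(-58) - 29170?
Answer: -25806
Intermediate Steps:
b(C) = C**2
b(-58) - 29170 = (-58)**2 - 29170 = 3364 - 29170 = -25806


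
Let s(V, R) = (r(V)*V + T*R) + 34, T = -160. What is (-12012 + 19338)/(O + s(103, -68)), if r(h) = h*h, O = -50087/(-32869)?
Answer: 13377683/2015312562 ≈ 0.0066380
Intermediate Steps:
O = 50087/32869 (O = -50087*(-1/32869) = 50087/32869 ≈ 1.5238)
r(h) = h**2
s(V, R) = 34 + V**3 - 160*R (s(V, R) = (V**2*V - 160*R) + 34 = (V**3 - 160*R) + 34 = 34 + V**3 - 160*R)
(-12012 + 19338)/(O + s(103, -68)) = (-12012 + 19338)/(50087/32869 + (34 + 103**3 - 160*(-68))) = 7326/(50087/32869 + (34 + 1092727 + 10880)) = 7326/(50087/32869 + 1103641) = 7326/(36275626116/32869) = 7326*(32869/36275626116) = 13377683/2015312562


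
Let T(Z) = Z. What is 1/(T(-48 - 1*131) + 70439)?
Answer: 1/70260 ≈ 1.4233e-5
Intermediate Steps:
1/(T(-48 - 1*131) + 70439) = 1/((-48 - 1*131) + 70439) = 1/((-48 - 131) + 70439) = 1/(-179 + 70439) = 1/70260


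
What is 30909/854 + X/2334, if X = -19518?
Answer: 9245539/332206 ≈ 27.831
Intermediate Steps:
30909/854 + X/2334 = 30909/854 - 19518/2334 = 30909*(1/854) - 19518*1/2334 = 30909/854 - 3253/389 = 9245539/332206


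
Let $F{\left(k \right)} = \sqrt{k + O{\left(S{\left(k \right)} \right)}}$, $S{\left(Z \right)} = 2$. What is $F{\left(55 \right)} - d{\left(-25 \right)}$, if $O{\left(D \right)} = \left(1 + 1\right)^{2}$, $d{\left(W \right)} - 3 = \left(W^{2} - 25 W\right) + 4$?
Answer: $-1257 + \sqrt{59} \approx -1249.3$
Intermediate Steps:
$d{\left(W \right)} = 7 + W^{2} - 25 W$ ($d{\left(W \right)} = 3 + \left(\left(W^{2} - 25 W\right) + 4\right) = 3 + \left(4 + W^{2} - 25 W\right) = 7 + W^{2} - 25 W$)
$O{\left(D \right)} = 4$ ($O{\left(D \right)} = 2^{2} = 4$)
$F{\left(k \right)} = \sqrt{4 + k}$ ($F{\left(k \right)} = \sqrt{k + 4} = \sqrt{4 + k}$)
$F{\left(55 \right)} - d{\left(-25 \right)} = \sqrt{4 + 55} - \left(7 + \left(-25\right)^{2} - -625\right) = \sqrt{59} - \left(7 + 625 + 625\right) = \sqrt{59} - 1257 = -1257 + \sqrt{59}$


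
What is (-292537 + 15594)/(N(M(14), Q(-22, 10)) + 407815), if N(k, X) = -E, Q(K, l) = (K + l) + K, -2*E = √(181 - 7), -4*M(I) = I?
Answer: -225883019090/332626148363 + 276943*√174/332626148363 ≈ -0.67908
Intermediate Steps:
M(I) = -I/4
E = -√174/2 (E = -√(181 - 7)/2 = -√174/2 ≈ -6.5955)
Q(K, l) = l + 2*K
N(k, X) = √174/2 (N(k, X) = -(-1)*√174/2 = √174/2)
(-292537 + 15594)/(N(M(14), Q(-22, 10)) + 407815) = (-292537 + 15594)/(√174/2 + 407815) = -276943/(407815 + √174/2)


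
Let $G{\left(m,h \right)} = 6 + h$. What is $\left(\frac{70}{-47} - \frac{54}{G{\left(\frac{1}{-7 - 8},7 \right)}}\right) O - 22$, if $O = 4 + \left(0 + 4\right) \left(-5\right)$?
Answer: $\frac{41726}{611} \approx 68.291$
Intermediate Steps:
$O = -16$ ($O = 4 + 4 \left(-5\right) = 4 - 20 = -16$)
$\left(\frac{70}{-47} - \frac{54}{G{\left(\frac{1}{-7 - 8},7 \right)}}\right) O - 22 = \left(\frac{70}{-47} - \frac{54}{6 + 7}\right) \left(-16\right) - 22 = \left(70 \left(- \frac{1}{47}\right) - \frac{54}{13}\right) \left(-16\right) - 22 = \left(- \frac{70}{47} - \frac{54}{13}\right) \left(-16\right) - 22 = \left(- \frac{3448}{611}\right) \left(-16\right) - 22 = \frac{55168}{611} - 22 = \frac{41726}{611}$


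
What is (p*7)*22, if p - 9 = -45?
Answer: -5544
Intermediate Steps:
p = -36 (p = 9 - 45 = -36)
(p*7)*22 = -36*7*22 = -252*22 = -5544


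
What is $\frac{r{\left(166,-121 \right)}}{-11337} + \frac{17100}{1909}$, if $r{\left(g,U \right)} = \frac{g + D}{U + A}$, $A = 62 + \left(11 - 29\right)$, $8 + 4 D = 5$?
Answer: $\frac{59710973449}{6665838564} \approx 8.9578$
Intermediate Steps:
$D = - \frac{3}{4}$ ($D = -2 + \frac{1}{4} \cdot 5 = -2 + \frac{5}{4} = - \frac{3}{4} \approx -0.75$)
$A = 44$ ($A = 62 + \left(11 - 29\right) = 62 - 18 = 44$)
$r{\left(g,U \right)} = \frac{- \frac{3}{4} + g}{44 + U}$ ($r{\left(g,U \right)} = \frac{g - \frac{3}{4}}{U + 44} = \frac{- \frac{3}{4} + g}{44 + U}$)
$\frac{r{\left(166,-121 \right)}}{-11337} + \frac{17100}{1909} = \frac{\frac{1}{44 - 121} \left(- \frac{3}{4} + 166\right)}{-11337} + \frac{17100}{1909} = \frac{1}{-77} \cdot \frac{661}{4} \left(- \frac{1}{11337}\right) + 17100 \cdot \frac{1}{1909} = \left(- \frac{1}{77}\right) \frac{661}{4} \left(- \frac{1}{11337}\right) + \frac{17100}{1909} = \left(- \frac{661}{308}\right) \left(- \frac{1}{11337}\right) + \frac{17100}{1909} = \frac{661}{3491796} + \frac{17100}{1909} = \frac{59710973449}{6665838564}$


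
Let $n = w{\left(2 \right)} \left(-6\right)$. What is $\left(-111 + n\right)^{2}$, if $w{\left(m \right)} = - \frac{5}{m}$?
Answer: $9216$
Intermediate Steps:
$n = 15$ ($n = - \frac{5}{2} \left(-6\right) = \left(-5\right) \frac{1}{2} \left(-6\right) = \left(- \frac{5}{2}\right) \left(-6\right) = 15$)
$\left(-111 + n\right)^{2} = \left(-111 + 15\right)^{2} = \left(-96\right)^{2} = 9216$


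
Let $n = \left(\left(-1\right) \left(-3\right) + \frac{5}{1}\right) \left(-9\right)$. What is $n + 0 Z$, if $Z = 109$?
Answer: $-72$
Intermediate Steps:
$n = -72$ ($n = \left(3 + 5 \cdot 1\right) \left(-9\right) = \left(3 + 5\right) \left(-9\right) = 8 \left(-9\right) = -72$)
$n + 0 Z = -72 + 0 \cdot 109 = -72 + 0 = -72$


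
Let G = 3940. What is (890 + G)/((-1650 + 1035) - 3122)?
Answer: -4830/3737 ≈ -1.2925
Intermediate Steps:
(890 + G)/((-1650 + 1035) - 3122) = (890 + 3940)/((-1650 + 1035) - 3122) = 4830/(-615 - 3122) = 4830/(-3737) = 4830*(-1/3737) = -4830/3737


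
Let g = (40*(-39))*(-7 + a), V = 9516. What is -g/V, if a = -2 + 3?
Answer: -60/61 ≈ -0.98361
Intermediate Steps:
a = 1
g = 9360 (g = (40*(-39))*(-7 + 1) = -1560*(-6) = 9360)
-g/V = -9360/9516 = -1*60/61 = -60/61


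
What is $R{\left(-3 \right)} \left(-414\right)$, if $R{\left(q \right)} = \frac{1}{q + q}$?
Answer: $69$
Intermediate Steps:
$R{\left(q \right)} = \frac{1}{2 q}$
$R{\left(-3 \right)} \left(-414\right) = \frac{1}{2 \left(-3\right)} \left(-414\right) = \frac{1}{2} \left(- \frac{1}{3}\right) \left(-414\right) = \left(- \frac{1}{6}\right) \left(-414\right) = 69$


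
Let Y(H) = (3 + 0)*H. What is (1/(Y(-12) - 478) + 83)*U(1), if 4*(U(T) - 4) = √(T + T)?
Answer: 85322/257 + 42661*√2/2056 ≈ 361.34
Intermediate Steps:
Y(H) = 3*H
U(T) = 4 + √2*√T/4 (U(T) = 4 + √(T + T)/4 = 4 + √(2*T)/4 = 4 + (√2*√T)/4 = 4 + √2*√T/4)
(1/(Y(-12) - 478) + 83)*U(1) = (1/(3*(-12) - 478) + 83)*(4 + √2*√1/4) = (1/(-36 - 478) + 83)*(4 + (¼)*√2*1) = (1/(-514) + 83)*(4 + √2/4) = (-1/514 + 83)*(4 + √2/4) = 42661*(4 + √2/4)/514 = 85322/257 + 42661*√2/2056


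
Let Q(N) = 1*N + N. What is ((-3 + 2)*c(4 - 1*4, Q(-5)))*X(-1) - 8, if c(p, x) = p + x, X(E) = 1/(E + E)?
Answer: -13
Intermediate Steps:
X(E) = 1/(2*E)
Q(N) = 2*N (Q(N) = N + N = 2*N)
((-3 + 2)*c(4 - 1*4, Q(-5)))*X(-1) - 8 = ((-3 + 2)*((4 - 1*4) + 2*(-5)))*((½)/(-1)) - 8 = (-((4 - 4) - 10))*((½)*(-1)) - 8 = -(0 - 10)*(-½) - 8 = -1*(-10)*(-½) - 8 = 10*(-½) - 8 = -5 - 8 = -13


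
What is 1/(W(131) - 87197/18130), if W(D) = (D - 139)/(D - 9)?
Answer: -1105930/5391537 ≈ -0.20512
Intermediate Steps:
W(D) = (-139 + D)/(-9 + D)
1/(W(131) - 87197/18130) = 1/((-139 + 131)/(-9 + 131) - 87197/18130) = 1/(-8/122 - 87197*1/18130) = 1/((1/122)*(-8) - 87197/18130) = 1/(-4/61 - 87197/18130) = 1/(-5391537/1105930) = -1105930/5391537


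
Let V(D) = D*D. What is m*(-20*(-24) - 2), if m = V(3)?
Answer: 4302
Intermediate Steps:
V(D) = D²
m = 9 (m = 3² = 9)
m*(-20*(-24) - 2) = 9*(-20*(-24) - 2) = 9*(480 - 2) = 9*478 = 4302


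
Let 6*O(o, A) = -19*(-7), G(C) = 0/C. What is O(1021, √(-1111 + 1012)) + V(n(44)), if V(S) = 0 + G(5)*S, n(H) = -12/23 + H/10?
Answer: 133/6 ≈ 22.167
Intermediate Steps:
G(C) = 0
O(o, A) = 133/6 (O(o, A) = (-19*(-7))/6 = (⅙)*133 = 133/6)
n(H) = -12/23 + H/10 (n(H) = -12*1/23 + H*(⅒) = -12/23 + H/10)
V(S) = 0 (V(S) = 0 + 0*S = 0 + 0 = 0)
O(1021, √(-1111 + 1012)) + V(n(44)) = 133/6 + 0 = 133/6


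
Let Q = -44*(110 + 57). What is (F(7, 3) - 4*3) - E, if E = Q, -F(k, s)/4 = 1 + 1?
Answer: 7328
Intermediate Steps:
F(k, s) = -8 (F(k, s) = -4*(1 + 1) = -4*2 = -8)
Q = -7348 (Q = -44*167 = -7348)
E = -7348
(F(7, 3) - 4*3) - E = (-8 - 4*3) - 1*(-7348) = (-8 - 12) + 7348 = -20 + 7348 = 7328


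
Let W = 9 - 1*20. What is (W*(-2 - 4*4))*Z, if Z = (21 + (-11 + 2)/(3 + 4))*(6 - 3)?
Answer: 81972/7 ≈ 11710.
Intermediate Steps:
Z = 414/7 (Z = (21 - 9/7)*3 = (138/7)*3 = 414/7 ≈ 59.143)
W = -11 (W = 9 - 20 = -11)
(W*(-2 - 4*4))*Z = -11*(-2 - 4*4)*(414/7) = -11*(-2 - 16)*(414/7) = -11*(-18)*(414/7) = 198*(414/7) = 81972/7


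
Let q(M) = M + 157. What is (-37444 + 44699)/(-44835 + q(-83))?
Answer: -7255/44761 ≈ -0.16208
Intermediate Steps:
q(M) = 157 + M
(-37444 + 44699)/(-44835 + q(-83)) = (-37444 + 44699)/(-44835 + (157 - 83)) = 7255/(-44835 + 74) = 7255/(-44761) = 7255*(-1/44761) = -7255/44761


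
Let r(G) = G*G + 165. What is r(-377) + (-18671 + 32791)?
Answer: 156414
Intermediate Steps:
r(G) = 165 + G² (r(G) = G² + 165 = 165 + G²)
r(-377) + (-18671 + 32791) = (165 + (-377)²) + (-18671 + 32791) = (165 + 142129) + 14120 = 142294 + 14120 = 156414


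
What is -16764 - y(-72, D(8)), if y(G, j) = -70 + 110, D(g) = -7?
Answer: -16804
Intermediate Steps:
y(G, j) = 40
-16764 - y(-72, D(8)) = -16764 - 1*40 = -16764 - 40 = -16804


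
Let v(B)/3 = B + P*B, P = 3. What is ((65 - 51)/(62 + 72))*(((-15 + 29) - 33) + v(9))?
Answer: 623/67 ≈ 9.2985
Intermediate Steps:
v(B) = 12*B (v(B) = 3*(B + 3*B) = 3*(4*B) = 12*B)
((65 - 51)/(62 + 72))*(((-15 + 29) - 33) + v(9)) = ((65 - 51)/(62 + 72))*(((-15 + 29) - 33) + 12*9) = (14/134)*((14 - 33) + 108) = (14*(1/134))*(-19 + 108) = (7/67)*89 = 623/67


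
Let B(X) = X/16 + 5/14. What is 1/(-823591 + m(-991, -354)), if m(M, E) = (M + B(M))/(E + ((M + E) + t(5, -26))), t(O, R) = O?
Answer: -189728/156258155359 ≈ -1.2142e-6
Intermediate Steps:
B(X) = 5/14 + X/16 (B(X) = X*(1/16) + 5*(1/14) = X/16 + 5/14 = 5/14 + X/16)
m(M, E) = (5/14 + 17*M/16)/(5 + M + 2*E) (m(M, E) = (M + (5/14 + M/16))/(E + ((M + E) + 5)) = (5/14 + 17*M/16)/(E + ((E + M) + 5)) = (5/14 + 17*M/16)/(E + (5 + E + M)) = (5/14 + 17*M/16)/(5 + M + 2*E))
1/(-823591 + m(-991, -354)) = 1/(-823591 + (40 + 119*(-991))/(112*(5 - 991 + 2*(-354)))) = 1/(-823591 + (40 - 117929)/(112*(5 - 991 - 708))) = 1/(-823591 + (1/112)*(-117889)/(-1694)) = 1/(-823591 + (1/112)*(-1/1694)*(-117889)) = 1/(-823591 + 117889/189728) = 1/(-156258155359/189728) = -189728/156258155359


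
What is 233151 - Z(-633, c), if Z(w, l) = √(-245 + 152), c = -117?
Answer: 233151 - I*√93 ≈ 2.3315e+5 - 9.6436*I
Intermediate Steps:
Z(w, l) = I*√93 (Z(w, l) = √(-93) = I*√93)
233151 - Z(-633, c) = 233151 - I*√93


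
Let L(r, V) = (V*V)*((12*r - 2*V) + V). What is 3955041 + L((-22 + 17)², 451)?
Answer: -26758510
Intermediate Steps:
L(r, V) = V²*(-V + 12*r) (L(r, V) = V²*((-2*V + 12*r) + V) = V²*(-V + 12*r))
3955041 + L((-22 + 17)², 451) = 3955041 + 451²*(-1*451 + 12*(-22 + 17)²) = 3955041 + 203401*(-451 + 12*(-5)²) = 3955041 + 203401*(-451 + 12*25) = 3955041 + 203401*(-451 + 300) = 3955041 + 203401*(-151) = 3955041 - 30713551 = -26758510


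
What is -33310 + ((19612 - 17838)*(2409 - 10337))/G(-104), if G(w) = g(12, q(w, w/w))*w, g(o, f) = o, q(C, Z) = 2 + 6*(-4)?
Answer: -1719163/78 ≈ -22041.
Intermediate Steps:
q(C, Z) = -22 (q(C, Z) = 2 - 24 = -22)
G(w) = 12*w
-33310 + ((19612 - 17838)*(2409 - 10337))/G(-104) = -33310 + ((19612 - 17838)*(2409 - 10337))/((12*(-104))) = -33310 + (1774*(-7928))/(-1248) = -33310 - 14064272*(-1/1248) = -33310 + 879017/78 = -1719163/78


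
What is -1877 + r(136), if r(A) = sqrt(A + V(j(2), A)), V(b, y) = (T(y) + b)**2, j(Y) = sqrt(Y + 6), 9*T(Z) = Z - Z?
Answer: -1865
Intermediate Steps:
T(Z) = 0 (T(Z) = (Z - Z)/9 = (1/9)*0 = 0)
j(Y) = sqrt(6 + Y)
V(b, y) = b**2 (V(b, y) = (0 + b)**2 = b**2)
r(A) = sqrt(8 + A) (r(A) = sqrt(A + (sqrt(6 + 2))**2) = sqrt(A + (sqrt(8))**2) = sqrt(A + (2*sqrt(2))**2) = sqrt(A + 8) = sqrt(8 + A))
-1877 + r(136) = -1877 + sqrt(8 + 136) = -1877 + sqrt(144) = -1877 + 12 = -1865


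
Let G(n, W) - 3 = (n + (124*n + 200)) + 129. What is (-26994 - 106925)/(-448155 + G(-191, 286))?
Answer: 133919/471698 ≈ 0.28391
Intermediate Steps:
G(n, W) = 332 + 125*n (G(n, W) = 3 + ((n + (124*n + 200)) + 129) = 3 + ((n + (200 + 124*n)) + 129) = 3 + ((200 + 125*n) + 129) = 3 + (329 + 125*n) = 332 + 125*n)
(-26994 - 106925)/(-448155 + G(-191, 286)) = (-26994 - 106925)/(-448155 + (332 + 125*(-191))) = -133919/(-448155 + (332 - 23875)) = -133919/(-448155 - 23543) = -133919/(-471698) = -133919*(-1/471698) = 133919/471698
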